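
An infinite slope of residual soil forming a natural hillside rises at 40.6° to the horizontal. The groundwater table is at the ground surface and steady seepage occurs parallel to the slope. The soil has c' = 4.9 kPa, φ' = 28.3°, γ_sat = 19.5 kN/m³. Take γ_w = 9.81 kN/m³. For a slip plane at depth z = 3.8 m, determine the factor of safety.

FS = 0.45

With seepage parallel to the slope and the water table at the surface, the effective normal stress on the slip plane uses the buoyant unit weight γ' = γ_sat − γ_w while the driving shear stress uses γ_sat:
FS = [c' + γ' z cos²β tanφ'] / [γ_sat z sinβ cosβ]
γ' = 19.5 − 9.81 = 9.69 kN/m³
Numerator = 4.9 + 9.69·3.8·cos²40.6°·tan28.3° = 4.9 + 9.69·3.8·0.5765·0.5384 = 16.330 kPa
Denominator = 19.5·3.8·sin40.6°·cos40.6° = 19.5·3.8·0.6508·0.7593 = 36.614 kPa
FS = 16.330 / 36.614 = 0.446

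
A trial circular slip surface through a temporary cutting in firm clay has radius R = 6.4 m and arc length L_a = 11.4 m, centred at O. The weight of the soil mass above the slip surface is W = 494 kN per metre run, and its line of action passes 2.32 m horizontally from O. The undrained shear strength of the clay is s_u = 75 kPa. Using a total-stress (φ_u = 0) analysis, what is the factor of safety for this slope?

Taking moments about the centre O, the resisting moment is provided by the undrained shear strength acting along the arc:
M_R = s_u·L_a·R = 75·11.40·6.4 = 5472.0 kN·m/m
M_D = W·d = 494·2.32 = 1146.1 kN·m/m
FS = M_R / M_D = 5472.0 / 1146.1 = 4.775

FS = 4.77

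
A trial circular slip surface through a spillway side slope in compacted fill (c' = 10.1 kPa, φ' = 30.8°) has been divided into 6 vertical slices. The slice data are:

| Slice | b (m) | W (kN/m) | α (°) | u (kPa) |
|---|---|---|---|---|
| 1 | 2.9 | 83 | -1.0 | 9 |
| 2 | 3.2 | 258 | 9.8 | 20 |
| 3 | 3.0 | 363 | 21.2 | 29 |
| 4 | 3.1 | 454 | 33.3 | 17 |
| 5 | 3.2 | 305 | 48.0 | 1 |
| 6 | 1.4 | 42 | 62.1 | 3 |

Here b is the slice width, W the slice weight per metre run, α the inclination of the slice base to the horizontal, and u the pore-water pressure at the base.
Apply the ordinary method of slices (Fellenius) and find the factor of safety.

Ordinary method of slices: FS = Σ[c'·Δl_i + (W_i cosα_i − u_i·Δl_i)·tanφ'] / Σ W_i sinα_i, with Δl_i = b_i / cosα_i.
Slice 1: Δl = 2.9/cos(-1.0°) = 2.900 m; N'_1 = 83·cos(-1.0°) − 9·2.900 = 56.9; c'Δl = 29.29; W sinα = -1.4
Slice 2: Δl = 3.2/cos9.8° = 3.247 m; N'_2 = 258·cos9.8° − 20·3.247 = 189.3; c'Δl = 32.80; W sinα = 43.9
Slice 3: Δl = 3.0/cos21.2° = 3.218 m; N'_3 = 363·cos21.2° − 29·3.218 = 245.1; c'Δl = 32.50; W sinα = 131.3
Slice 4: Δl = 3.1/cos33.3° = 3.709 m; N'_4 = 454·cos33.3° − 17·3.709 = 316.4; c'Δl = 37.46; W sinα = 249.3
Slice 5: Δl = 3.2/cos48.0° = 4.782 m; N'_5 = 305·cos48.0° − 1·4.782 = 199.3; c'Δl = 48.30; W sinα = 226.7
Slice 6: Δl = 1.4/cos62.1° = 2.992 m; N'_6 = 42·cos62.1° − 3·2.992 = 10.7; c'Δl = 30.22; W sinα = 37.1
Σc'Δl = 210.6 kN/m; ΣN' = 1017.7 kN/m; ΣW sinα = 686.8 kN/m
Resisting = 210.6 + 1017.7·tan30.8° = 210.6 + 606.7 = 817.2 kN/m
FS = 817.2 / 686.8 = 1.190

FS = 1.19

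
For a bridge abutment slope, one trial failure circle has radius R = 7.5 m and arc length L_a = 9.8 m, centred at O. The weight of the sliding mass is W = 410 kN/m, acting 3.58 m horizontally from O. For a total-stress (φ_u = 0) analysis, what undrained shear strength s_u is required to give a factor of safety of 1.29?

s_u = 25.8 kPa

FS = s_u·L_a·R / (W·d), so s_u = FS·W·d / (L_a·R).
s_u = 1.29·410·3.58 / (9.80·7.5) = 1893.5 / 73.50 = 25.76 kPa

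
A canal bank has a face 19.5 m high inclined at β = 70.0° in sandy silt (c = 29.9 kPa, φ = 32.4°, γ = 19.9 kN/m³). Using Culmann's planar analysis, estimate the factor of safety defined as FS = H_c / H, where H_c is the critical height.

FS = 1.18

H_c = (4c/γ) · sinβ cosφ / [1 − cos(β − φ)]
    = (4·29.9/19.9) · sin70.0°·cos32.4° / [1 − cos37.6°]
    = 6.010 · 0.7934 / 0.2077 = 22.96 m
FS = H_c / H = 22.96 / 19.5 = 1.177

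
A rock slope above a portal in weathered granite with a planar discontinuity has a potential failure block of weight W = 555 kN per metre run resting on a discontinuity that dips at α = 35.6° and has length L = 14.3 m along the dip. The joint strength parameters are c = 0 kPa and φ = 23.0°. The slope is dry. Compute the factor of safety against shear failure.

Resolving the block weight along and normal to the plane and applying the Mohr–Coulomb strength on the joint:
N' = W cosα = 555·cos35.6° = 451.3 kN/m
Driving force T = W sinα = 555·sin35.6° = 323.1 kN/m
Resisting force R = c·L + N'·tanφ = 0·14.3 + 451.3·tan23.0° = 0.0 + 191.6 = 191.6 kN/m
FS = R / T = 191.6 / 323.1 = 0.593

FS = 0.59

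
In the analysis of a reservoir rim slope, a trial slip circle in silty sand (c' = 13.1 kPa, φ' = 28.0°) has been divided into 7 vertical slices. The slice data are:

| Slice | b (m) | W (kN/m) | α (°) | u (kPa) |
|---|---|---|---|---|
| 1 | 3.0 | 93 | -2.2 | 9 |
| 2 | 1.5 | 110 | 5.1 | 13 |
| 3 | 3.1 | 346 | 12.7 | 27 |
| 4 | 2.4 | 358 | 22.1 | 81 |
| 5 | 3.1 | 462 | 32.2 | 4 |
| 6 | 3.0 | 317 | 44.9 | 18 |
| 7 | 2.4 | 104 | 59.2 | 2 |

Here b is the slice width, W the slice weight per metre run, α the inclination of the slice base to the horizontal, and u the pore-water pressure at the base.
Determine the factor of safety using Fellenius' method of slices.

FS = 1.14

Ordinary method of slices: FS = Σ[c'·Δl_i + (W_i cosα_i − u_i·Δl_i)·tanφ'] / Σ W_i sinα_i, with Δl_i = b_i / cosα_i.
Slice 1: Δl = 3.0/cos(-2.2°) = 3.002 m; N'_1 = 93·cos(-2.2°) − 9·3.002 = 65.9; c'Δl = 39.33; W sinα = -3.6
Slice 2: Δl = 1.5/cos5.1° = 1.506 m; N'_2 = 110·cos5.1° − 13·1.506 = 90.0; c'Δl = 19.73; W sinα = 9.8
Slice 3: Δl = 3.1/cos12.7° = 3.178 m; N'_3 = 346·cos12.7° − 27·3.178 = 251.7; c'Δl = 41.63; W sinα = 76.1
Slice 4: Δl = 2.4/cos22.1° = 2.590 m; N'_4 = 358·cos22.1° − 81·2.590 = 121.9; c'Δl = 33.93; W sinα = 134.7
Slice 5: Δl = 3.1/cos32.2° = 3.663 m; N'_5 = 462·cos32.2° − 4·3.663 = 376.3; c'Δl = 47.99; W sinα = 246.2
Slice 6: Δl = 3.0/cos44.9° = 4.235 m; N'_6 = 317·cos44.9° − 18·4.235 = 148.3; c'Δl = 55.48; W sinα = 223.8
Slice 7: Δl = 2.4/cos59.2° = 4.687 m; N'_7 = 104·cos59.2° − 2·4.687 = 43.9; c'Δl = 61.40; W sinα = 89.3
Σc'Δl = 299.5 kN/m; ΣN' = 1098.0 kN/m; ΣW sinα = 776.2 kN/m
Resisting = 299.5 + 1098.0·tan28.0° = 299.5 + 583.8 = 883.3 kN/m
FS = 883.3 / 776.2 = 1.138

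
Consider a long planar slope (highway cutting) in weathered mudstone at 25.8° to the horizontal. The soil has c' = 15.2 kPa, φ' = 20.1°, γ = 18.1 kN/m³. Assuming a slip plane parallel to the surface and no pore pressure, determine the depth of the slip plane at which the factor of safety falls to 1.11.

Setting FS = 1.11 in FS = [c' + γz cos²β tanφ'] / [γz sinβ cosβ] and solving for z:
z = c' / [γ cosβ (FS·sinβ − cosβ·tanφ')]
  = 15.2 / [18.1·cos25.8°·(1.11·sin25.8° − cos25.8°·tan20.1°)]
  = 15.2 / [18.1·0.9003·(1.11·0.4352 − 0.9003·0.3659)]
  = 15.2 / 2.5036 = 6.071 m

z = 6.07 m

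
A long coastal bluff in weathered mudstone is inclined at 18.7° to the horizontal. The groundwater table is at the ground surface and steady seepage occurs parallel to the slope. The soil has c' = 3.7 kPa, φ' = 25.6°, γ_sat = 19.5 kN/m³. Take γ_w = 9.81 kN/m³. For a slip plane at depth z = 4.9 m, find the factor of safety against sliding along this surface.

FS = 0.83

With seepage parallel to the slope and the water table at the surface, the effective normal stress on the slip plane uses the buoyant unit weight γ' = γ_sat − γ_w while the driving shear stress uses γ_sat:
FS = [c' + γ' z cos²β tanφ'] / [γ_sat z sinβ cosβ]
γ' = 19.5 − 9.81 = 9.69 kN/m³
Numerator = 3.7 + 9.69·4.9·cos²18.7°·tan25.6° = 3.7 + 9.69·4.9·0.8972·0.4791 = 24.111 kPa
Denominator = 19.5·4.9·sin18.7°·cos18.7° = 19.5·4.9·0.3206·0.9472 = 29.017 kPa
FS = 24.111 / 29.017 = 0.831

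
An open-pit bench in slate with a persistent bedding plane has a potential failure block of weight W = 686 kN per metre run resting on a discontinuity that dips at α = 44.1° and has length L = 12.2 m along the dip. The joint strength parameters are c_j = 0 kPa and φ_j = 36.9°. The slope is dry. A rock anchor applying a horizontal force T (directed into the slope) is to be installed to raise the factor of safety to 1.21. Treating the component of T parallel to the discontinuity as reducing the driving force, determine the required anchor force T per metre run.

T = 149 kN/m

Resolving forces along and normal to the sliding plane, with the horizontal anchor force T adding T·sinα to the effective normal force and T·cosα acting up the plane against the driving force:
FS = [c_jL + (W cosα + T sinα) tanφ_j] / [W sinα − T cosα]
Without the anchor: N' = 492.6 kN/m, driving T_d = 477.4 kN/m, resisting R = 0·12.2 + 492.6·tan36.9° = 369.9 kN/m, FS = 0.77.
Setting FS = 1.21 and solving for T:
1.21·(477.4 − T cos44.1°) = 369.9 + T sin44.1°·tan36.9°
T·(sin44.1°·tan36.9° + 1.21·cos44.1°) = 1.21·477.4 − 369.9
T·(0.6959·0.7508 + 1.21·0.7181) = 577.6 − 369.9 = 207.8
T·1.3914 = 207.8
T = 149.3 kN/m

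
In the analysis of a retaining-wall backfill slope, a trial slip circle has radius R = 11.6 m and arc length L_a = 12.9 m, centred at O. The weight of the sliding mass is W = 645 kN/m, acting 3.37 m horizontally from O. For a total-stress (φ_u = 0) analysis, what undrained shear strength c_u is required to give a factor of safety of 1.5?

FS = c_u·L_a·R / (W·d), so c_u = FS·W·d / (L_a·R).
c_u = 1.5·645·3.37 / (12.90·11.6) = 3260.5 / 149.64 = 21.79 kPa

c_u = 21.8 kPa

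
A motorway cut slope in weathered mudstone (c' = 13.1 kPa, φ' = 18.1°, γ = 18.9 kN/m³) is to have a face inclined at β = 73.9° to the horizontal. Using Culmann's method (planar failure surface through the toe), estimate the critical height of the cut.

Culmann's analysis gives the critical failure plane at α_cr = (β + φ')/2 = (73.9 + 18.1)/2 = 46.0°, and the critical height
H_c = (4c'/γ) · sinβ cosφ' / [1 − cos(β − φ')]
    = (4·13.1/18.9) · sin73.9°·cos18.1° / [1 − cos(55.8°)]
    = 2.772 · 0.9608·0.9505 / [1 − 0.5621]
    = 2.772 · 0.9132 / 0.4379
    = 5.78 m

H_c = 5.78 m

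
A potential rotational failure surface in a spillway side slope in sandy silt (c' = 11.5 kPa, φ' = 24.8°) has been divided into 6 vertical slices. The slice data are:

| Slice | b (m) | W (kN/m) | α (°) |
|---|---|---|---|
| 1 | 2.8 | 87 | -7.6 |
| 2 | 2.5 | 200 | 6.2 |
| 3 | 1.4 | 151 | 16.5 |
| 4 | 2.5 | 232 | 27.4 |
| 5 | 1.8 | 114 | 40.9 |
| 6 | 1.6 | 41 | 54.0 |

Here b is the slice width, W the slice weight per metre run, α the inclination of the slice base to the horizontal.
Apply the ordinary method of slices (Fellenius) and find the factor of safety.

FS = 1.92

Ordinary method of slices: FS = Σ[c'·Δl_i + (W_i cosα_i)·tanφ'] / Σ W_i sinα_i, with Δl_i = b_i / cosα_i.
Slice 1: Δl = 2.8/cos(-7.6°) = 2.825 m; N'_1 = 87·cos(-7.6°) = 86.2; c'Δl = 32.49; W sinα = -11.5
Slice 2: Δl = 2.5/cos6.2° = 2.515 m; N'_2 = 200·cos6.2° = 198.8; c'Δl = 28.92; W sinα = 21.6
Slice 3: Δl = 1.4/cos16.5° = 1.460 m; N'_3 = 151·cos16.5° = 144.8; c'Δl = 16.79; W sinα = 42.9
Slice 4: Δl = 2.5/cos27.4° = 2.816 m; N'_4 = 232·cos27.4° = 206.0; c'Δl = 32.38; W sinα = 106.8
Slice 5: Δl = 1.8/cos40.9° = 2.381 m; N'_5 = 114·cos40.9° = 86.2; c'Δl = 27.39; W sinα = 74.6
Slice 6: Δl = 1.6/cos54.0° = 2.722 m; N'_6 = 41·cos54.0° = 24.1; c'Δl = 31.30; W sinα = 33.2
Σc'Δl = 169.3 kN/m; ΣN' = 746.1 kN/m; ΣW sinα = 267.6 kN/m
Resisting = 169.3 + 746.1·tan24.8° = 169.3 + 344.7 = 514.0 kN/m
FS = 514.0 / 267.6 = 1.921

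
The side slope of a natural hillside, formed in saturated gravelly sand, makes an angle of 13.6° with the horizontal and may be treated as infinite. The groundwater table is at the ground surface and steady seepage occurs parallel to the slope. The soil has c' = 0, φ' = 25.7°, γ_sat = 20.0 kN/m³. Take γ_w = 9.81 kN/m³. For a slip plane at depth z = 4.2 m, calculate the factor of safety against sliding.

FS = 1.01

With seepage parallel to the slope and the water table at the surface, the effective normal stress on the slip plane uses the buoyant unit weight γ' = γ_sat − γ_w while the driving shear stress uses γ_sat:
FS = [c' + γ' z cos²β tanφ'] / [γ_sat z sinβ cosβ]
(For c' = 0 this reduces to FS = (γ'/γ_sat)·tanφ'/tanβ.)
γ' = 20.0 − 9.81 = 10.19 kN/m³
Numerator = 0.0 + 10.19·4.2·cos²13.6°·tan25.7° = 0.0 + 10.19·4.2·0.9447·0.4813 = 19.458 kPa
Denominator = 20.0·4.2·sin13.6°·cos13.6° = 20.0·4.2·0.2351·0.9720 = 19.198 kPa
FS = 19.458 / 19.198 = 1.014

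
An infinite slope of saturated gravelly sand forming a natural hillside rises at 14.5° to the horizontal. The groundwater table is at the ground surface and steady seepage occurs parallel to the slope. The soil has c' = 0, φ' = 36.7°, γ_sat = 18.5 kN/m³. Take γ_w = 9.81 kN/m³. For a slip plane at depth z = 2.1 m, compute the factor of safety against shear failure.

With seepage parallel to the slope and the water table at the surface, the effective normal stress on the slip plane uses the buoyant unit weight γ' = γ_sat − γ_w while the driving shear stress uses γ_sat:
FS = [c' + γ' z cos²β tanφ'] / [γ_sat z sinβ cosβ]
(For c' = 0 this reduces to FS = (γ'/γ_sat)·tanφ'/tanβ.)
γ' = 18.5 − 9.81 = 8.69 kN/m³
Numerator = 0.0 + 8.69·2.1·cos²14.5°·tan36.7° = 0.0 + 8.69·2.1·0.9373·0.7454 = 12.750 kPa
Denominator = 18.5·2.1·sin14.5°·cos14.5° = 18.5·2.1·0.2504·0.9681 = 9.417 kPa
FS = 12.750 / 9.417 = 1.354

FS = 1.35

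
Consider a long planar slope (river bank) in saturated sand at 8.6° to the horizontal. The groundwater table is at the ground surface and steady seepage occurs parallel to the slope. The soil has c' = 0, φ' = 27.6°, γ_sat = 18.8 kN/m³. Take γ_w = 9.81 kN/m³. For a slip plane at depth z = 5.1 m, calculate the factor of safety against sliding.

With seepage parallel to the slope and the water table at the surface, the effective normal stress on the slip plane uses the buoyant unit weight γ' = γ_sat − γ_w while the driving shear stress uses γ_sat:
FS = [c' + γ' z cos²β tanφ'] / [γ_sat z sinβ cosβ]
(For c' = 0 this reduces to FS = (γ'/γ_sat)·tanφ'/tanβ.)
γ' = 18.8 − 9.81 = 8.99 kN/m³
Numerator = 0.0 + 8.99·5.1·cos²8.6°·tan27.6° = 0.0 + 8.99·5.1·0.9776·0.5228 = 23.433 kPa
Denominator = 18.8·5.1·sin8.6°·cos8.6° = 18.8·5.1·0.1495·0.9888 = 14.176 kPa
FS = 23.433 / 14.176 = 1.653

FS = 1.65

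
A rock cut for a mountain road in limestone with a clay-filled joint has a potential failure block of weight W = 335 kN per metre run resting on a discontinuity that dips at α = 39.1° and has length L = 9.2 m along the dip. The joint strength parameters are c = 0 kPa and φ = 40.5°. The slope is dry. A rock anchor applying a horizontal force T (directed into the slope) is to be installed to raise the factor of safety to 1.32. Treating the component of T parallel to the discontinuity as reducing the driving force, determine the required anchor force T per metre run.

T = 36 kN/m

Resolving forces along and normal to the sliding plane, with the horizontal anchor force T adding T·sinα to the effective normal force and T·cosα acting up the plane against the driving force:
FS = [cL + (W cosα + T sinα) tanφ] / [W sinα − T cosα]
Without the anchor: N' = 260.0 kN/m, driving T_d = 211.3 kN/m, resisting R = 0·9.2 + 260.0·tan40.5° = 222.0 kN/m, FS = 1.05.
Setting FS = 1.32 and solving for T:
1.32·(211.3 − T cos39.1°) = 222.0 + T sin39.1°·tan40.5°
T·(sin39.1°·tan40.5° + 1.32·cos39.1°) = 1.32·211.3 − 222.0
T·(0.6307·0.8541 + 1.32·0.7760) = 278.9 − 222.0 = 56.8
T·1.5630 = 56.8
T = 36.4 kN/m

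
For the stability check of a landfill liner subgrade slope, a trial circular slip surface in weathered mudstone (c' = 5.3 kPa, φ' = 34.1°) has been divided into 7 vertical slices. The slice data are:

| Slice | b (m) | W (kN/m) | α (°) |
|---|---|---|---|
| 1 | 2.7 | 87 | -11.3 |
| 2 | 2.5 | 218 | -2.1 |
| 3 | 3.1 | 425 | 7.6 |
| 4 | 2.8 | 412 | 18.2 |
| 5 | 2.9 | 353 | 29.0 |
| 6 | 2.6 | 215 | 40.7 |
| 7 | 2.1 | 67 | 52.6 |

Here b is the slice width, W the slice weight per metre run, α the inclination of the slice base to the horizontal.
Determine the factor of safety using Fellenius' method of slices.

Ordinary method of slices: FS = Σ[c'·Δl_i + (W_i cosα_i)·tanφ'] / Σ W_i sinα_i, with Δl_i = b_i / cosα_i.
Slice 1: Δl = 2.7/cos(-11.3°) = 2.753 m; N'_1 = 87·cos(-11.3°) = 85.3; c'Δl = 14.59; W sinα = -17.0
Slice 2: Δl = 2.5/cos(-2.1°) = 2.502 m; N'_2 = 218·cos(-2.1°) = 217.9; c'Δl = 13.26; W sinα = -8.0
Slice 3: Δl = 3.1/cos7.6° = 3.127 m; N'_3 = 425·cos7.6° = 421.3; c'Δl = 16.58; W sinα = 56.2
Slice 4: Δl = 2.8/cos18.2° = 2.947 m; N'_4 = 412·cos18.2° = 391.4; c'Δl = 15.62; W sinα = 128.7
Slice 5: Δl = 2.9/cos29.0° = 3.316 m; N'_5 = 353·cos29.0° = 308.7; c'Δl = 17.57; W sinα = 171.1
Slice 6: Δl = 2.6/cos40.7° = 3.429 m; N'_6 = 215·cos40.7° = 163.0; c'Δl = 18.18; W sinα = 140.2
Slice 7: Δl = 2.1/cos52.6° = 3.457 m; N'_7 = 67·cos52.6° = 40.7; c'Δl = 18.32; W sinα = 53.2
Σc'Δl = 114.1 kN/m; ΣN' = 1628.3 kN/m; ΣW sinα = 524.4 kN/m
Resisting = 114.1 + 1628.3·tan34.1° = 114.1 + 1102.4 = 1216.5 kN/m
FS = 1216.5 / 524.4 = 2.320

FS = 2.32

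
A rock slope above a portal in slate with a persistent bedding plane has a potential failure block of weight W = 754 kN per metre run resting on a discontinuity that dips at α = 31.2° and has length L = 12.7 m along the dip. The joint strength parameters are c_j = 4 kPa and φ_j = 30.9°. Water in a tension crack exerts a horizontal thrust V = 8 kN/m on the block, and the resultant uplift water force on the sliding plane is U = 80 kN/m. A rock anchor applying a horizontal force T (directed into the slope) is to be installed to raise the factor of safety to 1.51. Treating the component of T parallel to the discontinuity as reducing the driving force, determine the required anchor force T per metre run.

Resolving forces along and normal to the sliding plane, with the horizontal anchor force T adding T·sinα to the effective normal force and T·cosα acting up the plane against the driving force:
FS = [c_jL + (W cosα − U − V sinα + T sinα) tanφ_j] / [W sinα + V cosα − T cosα]
Without the anchor: N' = 560.8 kN/m, driving T_d = 397.4 kN/m, resisting R = 4·12.7 + 560.8·tan30.9° = 386.4 kN/m, FS = 0.97.
Setting FS = 1.51 and solving for T:
1.51·(397.4 − T cos31.2°) = 386.4 + T sin31.2°·tan30.9°
T·(sin31.2°·tan30.9° + 1.51·cos31.2°) = 1.51·397.4 − 386.4
T·(0.5180·0.5985 + 1.51·0.8554) = 600.1 − 386.4 = 213.7
T·1.6016 = 213.7
T = 133.4 kN/m

T = 133 kN/m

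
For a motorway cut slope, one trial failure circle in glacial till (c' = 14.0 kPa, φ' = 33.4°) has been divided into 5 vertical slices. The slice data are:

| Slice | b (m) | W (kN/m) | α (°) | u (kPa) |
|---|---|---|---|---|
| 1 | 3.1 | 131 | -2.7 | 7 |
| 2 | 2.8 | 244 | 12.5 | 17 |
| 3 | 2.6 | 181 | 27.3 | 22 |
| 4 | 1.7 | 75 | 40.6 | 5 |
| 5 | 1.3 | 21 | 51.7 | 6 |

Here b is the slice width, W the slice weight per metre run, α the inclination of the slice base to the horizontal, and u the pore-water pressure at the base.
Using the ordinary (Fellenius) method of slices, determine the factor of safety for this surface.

Ordinary method of slices: FS = Σ[c'·Δl_i + (W_i cosα_i − u_i·Δl_i)·tanφ'] / Σ W_i sinα_i, with Δl_i = b_i / cosα_i.
Slice 1: Δl = 3.1/cos(-2.7°) = 3.103 m; N'_1 = 131·cos(-2.7°) − 7·3.103 = 109.1; c'Δl = 43.45; W sinα = -6.2
Slice 2: Δl = 2.8/cos12.5° = 2.868 m; N'_2 = 244·cos12.5° − 17·2.868 = 189.5; c'Δl = 40.15; W sinα = 52.8
Slice 3: Δl = 2.6/cos27.3° = 2.926 m; N'_3 = 181·cos27.3° − 22·2.926 = 96.5; c'Δl = 40.96; W sinα = 83.0
Slice 4: Δl = 1.7/cos40.6° = 2.239 m; N'_4 = 75·cos40.6° − 5·2.239 = 45.8; c'Δl = 31.35; W sinα = 48.8
Slice 5: Δl = 1.3/cos51.7° = 2.098 m; N'_5 = 21·cos51.7° − 6·2.098 = 0.4; c'Δl = 29.37; W sinα = 16.5
Σc'Δl = 185.3 kN/m; ΣN' = 441.2 kN/m; ΣW sinα = 194.9 kN/m
Resisting = 185.3 + 441.2·tan33.4° = 185.3 + 290.9 = 476.2 kN/m
FS = 476.2 / 194.9 = 2.443

FS = 2.44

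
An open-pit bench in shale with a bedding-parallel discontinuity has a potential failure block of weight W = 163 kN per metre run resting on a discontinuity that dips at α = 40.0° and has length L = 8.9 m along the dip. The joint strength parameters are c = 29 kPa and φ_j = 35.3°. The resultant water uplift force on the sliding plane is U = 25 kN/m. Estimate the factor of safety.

Resolving the block weight along and normal to the plane and applying the Mohr–Coulomb strength on the joint:
N' = W cosα − U = 163·cos40.0° − 25 = 99.9 kN/m
Driving force T = W sinα = 163·sin40.0° = 104.8 kN/m
Resisting force R = c·L + N'·tanφ_j = 29·8.9 + 99.9·tan35.3° = 258.1 + 70.7 = 328.8 kN/m
FS = R / T = 328.8 / 104.8 = 3.138

FS = 3.14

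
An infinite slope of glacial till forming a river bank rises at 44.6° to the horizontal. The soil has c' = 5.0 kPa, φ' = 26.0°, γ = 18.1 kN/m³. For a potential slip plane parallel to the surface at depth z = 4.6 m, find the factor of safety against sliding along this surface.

FS = 0.61

For an infinite slope with a slip plane parallel to the surface (no pore pressure): FS = [c' + γz cos²β tanφ'] / [γz sinβ cosβ].
γz = 18.1·4.6 = 83.26 kN/m²
Numerator = 5.0 + 83.26·cos²44.6°·tan26.0° = 5.0 + 83.26·0.5070·0.4877 = 25.588 kPa
Denominator = 83.26·sin44.6°·cos44.6° = 83.26·0.7022·0.7120 = 41.626 kPa
FS = 25.588 / 41.626 = 0.615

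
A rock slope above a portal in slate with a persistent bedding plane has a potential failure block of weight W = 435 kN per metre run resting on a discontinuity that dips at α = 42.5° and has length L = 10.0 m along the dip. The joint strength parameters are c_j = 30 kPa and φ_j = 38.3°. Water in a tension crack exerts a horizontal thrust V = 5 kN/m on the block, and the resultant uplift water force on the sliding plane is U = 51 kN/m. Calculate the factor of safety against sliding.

Resolving the block weight along and normal to the plane and applying the Mohr–Coulomb strength on the joint:
N' = W cosα − U − V sinα = 435·cos42.5° − 51 − 5·sin42.5° = 266.3 kN/m
Driving force T = W sinα + V cosα = 435·sin42.5° + 5·cos42.5° = 297.6 kN/m
Resisting force R = c_j·L + N'·tanφ_j = 30·10.0 + 266.3·tan38.3° = 300.0 + 210.3 = 510.3 kN/m
FS = R / T = 510.3 / 297.6 = 1.715

FS = 1.72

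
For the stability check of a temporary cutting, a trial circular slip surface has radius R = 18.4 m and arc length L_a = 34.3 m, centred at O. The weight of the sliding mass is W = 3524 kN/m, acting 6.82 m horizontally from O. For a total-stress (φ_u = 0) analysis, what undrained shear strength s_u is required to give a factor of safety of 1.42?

s_u = 54.1 kPa

FS = s_u·L_a·R / (W·d), so s_u = FS·W·d / (L_a·R).
s_u = 1.42·3524·6.82 / (34.30·18.4) = 34127.8 / 631.12 = 54.08 kPa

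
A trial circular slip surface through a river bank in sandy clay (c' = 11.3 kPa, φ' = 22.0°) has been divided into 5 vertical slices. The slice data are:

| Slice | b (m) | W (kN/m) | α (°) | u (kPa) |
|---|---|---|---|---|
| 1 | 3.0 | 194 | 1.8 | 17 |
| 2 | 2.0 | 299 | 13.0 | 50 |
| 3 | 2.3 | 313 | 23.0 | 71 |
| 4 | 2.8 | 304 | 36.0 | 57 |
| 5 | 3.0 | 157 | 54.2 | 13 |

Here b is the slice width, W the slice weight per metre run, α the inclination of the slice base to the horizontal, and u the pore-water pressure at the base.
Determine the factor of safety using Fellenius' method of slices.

Ordinary method of slices: FS = Σ[c'·Δl_i + (W_i cosα_i − u_i·Δl_i)·tanφ'] / Σ W_i sinα_i, with Δl_i = b_i / cosα_i.
Slice 1: Δl = 3.0/cos1.8° = 3.001 m; N'_1 = 194·cos1.8° − 17·3.001 = 142.9; c'Δl = 33.92; W sinα = 6.1
Slice 2: Δl = 2.0/cos13.0° = 2.053 m; N'_2 = 299·cos13.0° − 50·2.053 = 188.7; c'Δl = 23.19; W sinα = 67.3
Slice 3: Δl = 2.3/cos23.0° = 2.499 m; N'_3 = 313·cos23.0° − 71·2.499 = 110.7; c'Δl = 28.23; W sinα = 122.3
Slice 4: Δl = 2.8/cos36.0° = 3.461 m; N'_4 = 304·cos36.0° − 57·3.461 = 48.7; c'Δl = 39.11; W sinα = 178.7
Slice 5: Δl = 3.0/cos54.2° = 5.129 m; N'_5 = 157·cos54.2° − 13·5.129 = 25.2; c'Δl = 57.95; W sinα = 127.3
Σc'Δl = 182.4 kN/m; ΣN' = 516.1 kN/m; ΣW sinα = 501.7 kN/m
Resisting = 182.4 + 516.1·tan22.0° = 182.4 + 208.5 = 390.9 kN/m
FS = 390.9 / 501.7 = 0.779

FS = 0.78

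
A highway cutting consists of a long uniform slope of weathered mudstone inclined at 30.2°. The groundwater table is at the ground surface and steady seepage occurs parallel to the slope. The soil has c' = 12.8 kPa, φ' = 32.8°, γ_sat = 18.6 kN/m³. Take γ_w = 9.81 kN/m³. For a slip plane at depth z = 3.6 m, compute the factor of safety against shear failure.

With seepage parallel to the slope and the water table at the surface, the effective normal stress on the slip plane uses the buoyant unit weight γ' = γ_sat − γ_w while the driving shear stress uses γ_sat:
FS = [c' + γ' z cos²β tanφ'] / [γ_sat z sinβ cosβ]
γ' = 18.6 − 9.81 = 8.79 kN/m³
Numerator = 12.8 + 8.79·3.6·cos²30.2°·tan32.8° = 12.8 + 8.79·3.6·0.7470·0.6445 = 28.033 kPa
Denominator = 18.6·3.6·sin30.2°·cos30.2° = 18.6·3.6·0.5030·0.8643 = 29.111 kPa
FS = 28.033 / 29.111 = 0.963

FS = 0.96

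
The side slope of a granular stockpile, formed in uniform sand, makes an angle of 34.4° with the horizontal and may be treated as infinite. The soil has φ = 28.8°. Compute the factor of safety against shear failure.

For a dry cohesionless infinite slope the factor of safety is FS = tanφ / tanβ.
FS = tan28.8° / tan34.4° = 0.5498 / 0.6847 = 0.803

FS = 0.80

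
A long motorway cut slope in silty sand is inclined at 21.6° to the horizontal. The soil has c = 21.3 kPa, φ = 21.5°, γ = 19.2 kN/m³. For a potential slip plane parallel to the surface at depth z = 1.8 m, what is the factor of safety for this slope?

For an infinite slope with a slip plane parallel to the surface (no pore pressure): FS = [c + γz cos²β tanφ] / [γz sinβ cosβ].
γz = 19.2·1.8 = 34.56 kN/m²
Numerator = 21.3 + 34.56·cos²21.6°·tan21.5° = 21.3 + 34.56·0.8645·0.3939 = 33.069 kPa
Denominator = 34.56·sin21.6°·cos21.6° = 34.56·0.3681·0.9298 = 11.829 kPa
FS = 33.069 / 11.829 = 2.796

FS = 2.80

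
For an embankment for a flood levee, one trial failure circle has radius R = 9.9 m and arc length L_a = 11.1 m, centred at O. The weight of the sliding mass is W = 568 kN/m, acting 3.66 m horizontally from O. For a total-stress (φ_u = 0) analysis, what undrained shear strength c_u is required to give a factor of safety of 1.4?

c_u = 26.5 kPa

FS = c_u·L_a·R / (W·d), so c_u = FS·W·d / (L_a·R).
c_u = 1.4·568·3.66 / (11.10·9.9) = 2910.4 / 109.89 = 26.48 kPa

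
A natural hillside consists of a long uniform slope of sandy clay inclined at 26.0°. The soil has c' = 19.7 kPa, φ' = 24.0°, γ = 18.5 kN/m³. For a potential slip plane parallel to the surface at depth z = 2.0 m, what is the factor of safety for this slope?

For an infinite slope with a slip plane parallel to the surface (no pore pressure): FS = [c' + γz cos²β tanφ'] / [γz sinβ cosβ].
γz = 18.5·2.0 = 37.00 kN/m²
Numerator = 19.7 + 37.00·cos²26.0°·tan24.0° = 19.7 + 37.00·0.8078·0.4452 = 33.008 kPa
Denominator = 37.00·sin26.0°·cos26.0° = 37.00·0.4384·0.8988 = 14.578 kPa
FS = 33.008 / 14.578 = 2.264

FS = 2.26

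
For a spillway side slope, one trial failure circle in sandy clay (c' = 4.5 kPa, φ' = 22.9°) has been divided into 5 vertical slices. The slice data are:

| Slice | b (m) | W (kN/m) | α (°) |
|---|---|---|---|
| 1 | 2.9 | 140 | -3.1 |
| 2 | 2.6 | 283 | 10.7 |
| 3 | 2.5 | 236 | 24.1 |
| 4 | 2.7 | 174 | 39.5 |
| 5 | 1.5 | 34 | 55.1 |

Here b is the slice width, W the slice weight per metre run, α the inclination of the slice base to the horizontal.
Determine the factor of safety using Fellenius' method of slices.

Ordinary method of slices: FS = Σ[c'·Δl_i + (W_i cosα_i)·tanφ'] / Σ W_i sinα_i, with Δl_i = b_i / cosα_i.
Slice 1: Δl = 2.9/cos(-3.1°) = 2.904 m; N'_1 = 140·cos(-3.1°) = 139.8; c'Δl = 13.07; W sinα = -7.6
Slice 2: Δl = 2.6/cos10.7° = 2.646 m; N'_2 = 283·cos10.7° = 278.1; c'Δl = 11.91; W sinα = 52.5
Slice 3: Δl = 2.5/cos24.1° = 2.739 m; N'_3 = 236·cos24.1° = 215.4; c'Δl = 12.32; W sinα = 96.4
Slice 4: Δl = 2.7/cos39.5° = 3.499 m; N'_4 = 174·cos39.5° = 134.3; c'Δl = 15.75; W sinα = 110.7
Slice 5: Δl = 1.5/cos55.1° = 2.622 m; N'_5 = 34·cos55.1° = 19.5; c'Δl = 11.80; W sinα = 27.9
Σc'Δl = 64.8 kN/m; ΣN' = 787.0 kN/m; ΣW sinα = 279.9 kN/m
Resisting = 64.8 + 787.0·tan22.9° = 64.8 + 332.4 = 397.3 kN/m
FS = 397.3 / 279.9 = 1.419

FS = 1.42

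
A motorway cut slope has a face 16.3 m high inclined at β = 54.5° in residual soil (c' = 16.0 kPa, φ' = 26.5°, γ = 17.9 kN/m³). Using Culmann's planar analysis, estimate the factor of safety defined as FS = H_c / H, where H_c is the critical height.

H_c = (4c'/γ) · sinβ cosφ' / [1 − cos(β − φ')]
    = (4·16.0/17.9) · sin54.5°·cos26.5° / [1 − cos28.0°]
    = 3.575 · 0.7286 / 0.1171 = 22.25 m
FS = H_c / H = 22.25 / 16.3 = 1.365

FS = 1.37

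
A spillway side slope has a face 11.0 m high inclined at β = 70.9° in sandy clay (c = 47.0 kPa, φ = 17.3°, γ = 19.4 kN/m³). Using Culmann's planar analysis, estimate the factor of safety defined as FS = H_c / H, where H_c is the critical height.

FS = 1.95

H_c = (4c/γ) · sinβ cosφ / [1 − cos(β − φ)]
    = (4·47.0/19.4) · sin70.9°·cos17.3° / [1 − cos53.6°]
    = 9.691 · 0.9022 / 0.4066 = 21.50 m
FS = H_c / H = 21.50 / 11.0 = 1.955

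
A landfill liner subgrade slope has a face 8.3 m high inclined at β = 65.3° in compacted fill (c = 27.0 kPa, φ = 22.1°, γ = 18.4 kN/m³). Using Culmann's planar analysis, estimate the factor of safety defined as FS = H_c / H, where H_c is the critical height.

H_c = (4c/γ) · sinβ cosφ / [1 − cos(β − φ)]
    = (4·27.0/18.4) · sin65.3°·cos22.1° / [1 − cos43.2°]
    = 5.870 · 0.8418 / 0.2710 = 18.23 m
FS = H_c / H = 18.23 / 8.3 = 2.196

FS = 2.20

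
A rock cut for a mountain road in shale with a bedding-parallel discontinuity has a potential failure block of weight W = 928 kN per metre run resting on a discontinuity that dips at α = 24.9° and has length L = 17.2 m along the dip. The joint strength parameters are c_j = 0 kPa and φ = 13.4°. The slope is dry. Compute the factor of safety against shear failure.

FS = 0.51

Resolving the block weight along and normal to the plane and applying the Mohr–Coulomb strength on the joint:
N' = W cosα = 928·cos24.9° = 841.7 kN/m
Driving force T = W sinα = 928·sin24.9° = 390.7 kN/m
Resisting force R = c_j·L + N'·tanφ = 0·17.2 + 841.7·tan13.4° = 0.0 + 200.5 = 200.5 kN/m
FS = R / T = 200.5 / 390.7 = 0.513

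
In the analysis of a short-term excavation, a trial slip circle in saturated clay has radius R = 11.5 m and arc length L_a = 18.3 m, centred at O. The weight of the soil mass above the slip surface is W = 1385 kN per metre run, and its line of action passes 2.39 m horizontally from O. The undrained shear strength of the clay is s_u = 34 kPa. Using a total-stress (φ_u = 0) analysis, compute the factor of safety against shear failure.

Taking moments about the centre O, the resisting moment is provided by the undrained shear strength acting along the arc:
M_R = s_u·L_a·R = 34·18.30·11.5 = 7155.3 kN·m/m
M_D = W·d = 1385·2.39 = 3310.2 kN·m/m
FS = M_R / M_D = 7155.3 / 3310.2 = 2.162

FS = 2.16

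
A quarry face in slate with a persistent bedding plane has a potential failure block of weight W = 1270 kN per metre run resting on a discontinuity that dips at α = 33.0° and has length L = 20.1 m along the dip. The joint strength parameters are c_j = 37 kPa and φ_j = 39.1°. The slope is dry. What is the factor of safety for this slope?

FS = 2.33

Resolving the block weight along and normal to the plane and applying the Mohr–Coulomb strength on the joint:
N' = W cosα = 1270·cos33.0° = 1065.1 kN/m
Driving force T = W sinα = 1270·sin33.0° = 691.7 kN/m
Resisting force R = c_j·L + N'·tanφ_j = 37·20.1 + 1065.1·tan39.1° = 743.7 + 865.6 = 1609.3 kN/m
FS = R / T = 1609.3 / 691.7 = 2.327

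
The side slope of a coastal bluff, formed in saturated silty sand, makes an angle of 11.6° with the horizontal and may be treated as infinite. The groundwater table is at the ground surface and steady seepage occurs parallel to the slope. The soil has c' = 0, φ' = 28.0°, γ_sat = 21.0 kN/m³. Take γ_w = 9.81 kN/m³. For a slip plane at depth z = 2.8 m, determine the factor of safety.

FS = 1.38

With seepage parallel to the slope and the water table at the surface, the effective normal stress on the slip plane uses the buoyant unit weight γ' = γ_sat − γ_w while the driving shear stress uses γ_sat:
FS = [c' + γ' z cos²β tanφ'] / [γ_sat z sinβ cosβ]
(For c' = 0 this reduces to FS = (γ'/γ_sat)·tanφ'/tanβ.)
γ' = 21.0 − 9.81 = 11.19 kN/m³
Numerator = 0.0 + 11.19·2.8·cos²11.6°·tan28.0° = 0.0 + 11.19·2.8·0.9596·0.5317 = 15.986 kPa
Denominator = 21.0·2.8·sin11.6°·cos11.6° = 21.0·2.8·0.2011·0.9796 = 11.582 kPa
FS = 15.986 / 11.582 = 1.380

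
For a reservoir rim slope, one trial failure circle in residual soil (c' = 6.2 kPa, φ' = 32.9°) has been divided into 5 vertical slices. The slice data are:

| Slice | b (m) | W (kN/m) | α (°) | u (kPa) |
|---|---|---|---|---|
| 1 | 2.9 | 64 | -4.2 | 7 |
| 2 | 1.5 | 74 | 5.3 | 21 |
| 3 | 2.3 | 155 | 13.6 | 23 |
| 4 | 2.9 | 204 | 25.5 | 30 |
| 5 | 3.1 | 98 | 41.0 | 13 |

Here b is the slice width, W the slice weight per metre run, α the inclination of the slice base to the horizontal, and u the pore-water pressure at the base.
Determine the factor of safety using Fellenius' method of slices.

FS = 1.44

Ordinary method of slices: FS = Σ[c'·Δl_i + (W_i cosα_i − u_i·Δl_i)·tanφ'] / Σ W_i sinα_i, with Δl_i = b_i / cosα_i.
Slice 1: Δl = 2.9/cos(-4.2°) = 2.908 m; N'_1 = 64·cos(-4.2°) − 7·2.908 = 43.5; c'Δl = 18.03; W sinα = -4.7
Slice 2: Δl = 1.5/cos5.3° = 1.506 m; N'_2 = 74·cos5.3° − 21·1.506 = 42.0; c'Δl = 9.34; W sinα = 6.8
Slice 3: Δl = 2.3/cos13.6° = 2.366 m; N'_3 = 155·cos13.6° − 23·2.366 = 96.2; c'Δl = 14.67; W sinα = 36.4
Slice 4: Δl = 2.9/cos25.5° = 3.213 m; N'_4 = 204·cos25.5° − 30·3.213 = 87.7; c'Δl = 19.92; W sinα = 87.8
Slice 5: Δl = 3.1/cos41.0° = 4.108 m; N'_5 = 98·cos41.0° − 13·4.108 = 20.6; c'Δl = 25.47; W sinα = 64.3
Σc'Δl = 87.4 kN/m; ΣN' = 290.1 kN/m; ΣW sinα = 190.7 kN/m
Resisting = 87.4 + 290.1·tan32.9° = 87.4 + 187.6 = 275.1 kN/m
FS = 275.1 / 190.7 = 1.442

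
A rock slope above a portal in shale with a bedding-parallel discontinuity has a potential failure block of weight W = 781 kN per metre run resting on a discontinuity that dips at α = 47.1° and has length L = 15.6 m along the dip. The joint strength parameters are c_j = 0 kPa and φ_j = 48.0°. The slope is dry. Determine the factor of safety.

FS = 1.03

Resolving the block weight along and normal to the plane and applying the Mohr–Coulomb strength on the joint:
N' = W cosα = 781·cos47.1° = 531.6 kN/m
Driving force T = W sinα = 781·sin47.1° = 572.1 kN/m
Resisting force R = c_j·L + N'·tanφ_j = 0·15.6 + 531.6·tan48.0° = 0.0 + 590.4 = 590.4 kN/m
FS = R / T = 590.4 / 572.1 = 1.032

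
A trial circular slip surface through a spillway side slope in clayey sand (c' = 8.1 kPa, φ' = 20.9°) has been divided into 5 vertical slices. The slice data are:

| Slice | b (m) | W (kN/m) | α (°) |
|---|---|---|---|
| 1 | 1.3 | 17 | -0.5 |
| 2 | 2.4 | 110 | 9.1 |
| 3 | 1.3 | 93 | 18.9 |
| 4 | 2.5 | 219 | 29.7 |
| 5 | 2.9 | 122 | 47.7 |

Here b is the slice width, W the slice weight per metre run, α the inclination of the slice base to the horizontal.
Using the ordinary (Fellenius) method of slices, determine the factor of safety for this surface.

Ordinary method of slices: FS = Σ[c'·Δl_i + (W_i cosα_i)·tanφ'] / Σ W_i sinα_i, with Δl_i = b_i / cosα_i.
Slice 1: Δl = 1.3/cos(-0.5°) = 1.300 m; N'_1 = 17·cos(-0.5°) = 17.0; c'Δl = 10.53; W sinα = -0.1
Slice 2: Δl = 2.4/cos9.1° = 2.431 m; N'_2 = 110·cos9.1° = 108.6; c'Δl = 19.69; W sinα = 17.4
Slice 3: Δl = 1.3/cos18.9° = 1.374 m; N'_3 = 93·cos18.9° = 88.0; c'Δl = 11.13; W sinα = 30.1
Slice 4: Δl = 2.5/cos29.7° = 2.878 m; N'_4 = 219·cos29.7° = 190.2; c'Δl = 23.31; W sinα = 108.5
Slice 5: Δl = 2.9/cos47.7° = 4.309 m; N'_5 = 122·cos47.7° = 82.1; c'Δl = 34.90; W sinα = 90.2
Σc'Δl = 99.6 kN/m; ΣN' = 485.9 kN/m; ΣW sinα = 246.1 kN/m
Resisting = 99.6 + 485.9·tan20.9° = 99.6 + 185.6 = 285.1 kN/m
FS = 285.1 / 246.1 = 1.159

FS = 1.16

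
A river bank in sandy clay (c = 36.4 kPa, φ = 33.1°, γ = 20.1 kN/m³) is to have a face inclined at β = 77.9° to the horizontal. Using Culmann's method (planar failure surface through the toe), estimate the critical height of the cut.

Culmann's analysis gives the critical failure plane at α_cr = (β + φ)/2 = (77.9 + 33.1)/2 = 55.5°, and the critical height
H_c = (4c/γ) · sinβ cosφ / [1 − cos(β − φ)]
    = (4·36.4/20.1) · sin77.9°·cos33.1° / [1 − cos(44.8°)]
    = 7.244 · 0.9778·0.8377 / [1 − 0.7096]
    = 7.244 · 0.8191 / 0.2904
    = 20.43 m

H_c = 20.43 m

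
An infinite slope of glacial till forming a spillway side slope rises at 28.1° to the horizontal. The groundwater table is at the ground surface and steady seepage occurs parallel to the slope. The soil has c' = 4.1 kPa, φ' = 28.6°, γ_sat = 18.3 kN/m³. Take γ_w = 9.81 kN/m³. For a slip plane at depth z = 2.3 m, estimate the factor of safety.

FS = 0.71

With seepage parallel to the slope and the water table at the surface, the effective normal stress on the slip plane uses the buoyant unit weight γ' = γ_sat − γ_w while the driving shear stress uses γ_sat:
FS = [c' + γ' z cos²β tanφ'] / [γ_sat z sinβ cosβ]
γ' = 18.3 − 9.81 = 8.49 kN/m³
Numerator = 4.1 + 8.49·2.3·cos²28.1°·tan28.6° = 4.1 + 8.49·2.3·0.7781·0.5452 = 12.385 kPa
Denominator = 18.3·2.3·sin28.1°·cos28.1° = 18.3·2.3·0.4710·0.8821 = 17.488 kPa
FS = 12.385 / 17.488 = 0.708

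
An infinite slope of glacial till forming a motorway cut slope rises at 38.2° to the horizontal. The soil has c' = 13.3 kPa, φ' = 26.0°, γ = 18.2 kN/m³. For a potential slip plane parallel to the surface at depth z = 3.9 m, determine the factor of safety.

FS = 1.01

For an infinite slope with a slip plane parallel to the surface (no pore pressure): FS = [c' + γz cos²β tanφ'] / [γz sinβ cosβ].
γz = 18.2·3.9 = 70.98 kN/m²
Numerator = 13.3 + 70.98·cos²38.2°·tan26.0° = 13.3 + 70.98·0.6176·0.4877 = 34.680 kPa
Denominator = 70.98·sin38.2°·cos38.2° = 70.98·0.6184·0.7859 = 34.495 kPa
FS = 34.680 / 34.495 = 1.005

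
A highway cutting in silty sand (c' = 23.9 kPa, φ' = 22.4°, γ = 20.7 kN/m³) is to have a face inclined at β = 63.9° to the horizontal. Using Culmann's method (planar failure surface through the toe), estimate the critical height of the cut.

Culmann's analysis gives the critical failure plane at α_cr = (β + φ')/2 = (63.9 + 22.4)/2 = 43.1°, and the critical height
H_c = (4c'/γ) · sinβ cosφ' / [1 − cos(β − φ')]
    = (4·23.9/20.7) · sin63.9°·cos22.4° / [1 − cos(41.5°)]
    = 4.618 · 0.8980·0.9245 / [1 − 0.7490]
    = 4.618 · 0.8303 / 0.2510
    = 15.27 m

H_c = 15.27 m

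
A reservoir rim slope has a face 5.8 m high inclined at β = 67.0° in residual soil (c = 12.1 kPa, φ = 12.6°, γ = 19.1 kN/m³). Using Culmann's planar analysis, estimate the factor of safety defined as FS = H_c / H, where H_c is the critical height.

FS = 0.94

H_c = (4c/γ) · sinβ cosφ / [1 − cos(β − φ)]
    = (4·12.1/19.1) · sin67.0°·cos12.6° / [1 − cos54.4°]
    = 2.534 · 0.8983 / 0.4179 = 5.45 m
FS = H_c / H = 5.45 / 5.8 = 0.939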